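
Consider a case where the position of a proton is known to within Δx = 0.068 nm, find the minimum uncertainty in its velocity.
463.596 m/s

Using the Heisenberg uncertainty principle and Δp = mΔv:
ΔxΔp ≥ ℏ/2
Δx(mΔv) ≥ ℏ/2

The minimum uncertainty in velocity is:
Δv_min = ℏ/(2mΔx)
Δv_min = (1.055e-34 J·s) / (2 × 1.673e-27 kg × 6.800e-11 m)
Δv_min = 4.636e+02 m/s = 463.596 m/s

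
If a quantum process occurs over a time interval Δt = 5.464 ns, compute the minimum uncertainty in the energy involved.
60.232 neV

Using the energy-time uncertainty principle:
ΔEΔt ≥ ℏ/2

The minimum uncertainty in energy is:
ΔE_min = ℏ/(2Δt)
ΔE_min = (1.055e-34 J·s) / (2 × 5.464e-09 s)
ΔE_min = 9.650e-27 J = 60.232 neV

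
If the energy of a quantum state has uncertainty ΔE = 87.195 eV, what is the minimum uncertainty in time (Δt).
3.774 as

Using the energy-time uncertainty principle:
ΔEΔt ≥ ℏ/2

The minimum uncertainty in time is:
Δt_min = ℏ/(2ΔE)
Δt_min = (1.055e-34 J·s) / (2 × 1.397e-17 J)
Δt_min = 3.774e-18 s = 3.774 as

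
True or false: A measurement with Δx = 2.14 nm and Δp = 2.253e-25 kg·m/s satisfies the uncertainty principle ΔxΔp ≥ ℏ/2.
Yes, it satisfies the uncertainty principle.

Calculate the product ΔxΔp:
ΔxΔp = (2.140e-09 m) × (2.253e-25 kg·m/s)
ΔxΔp = 4.821e-34 J·s

Compare to the minimum allowed value ℏ/2:
ℏ/2 = 5.273e-35 J·s

Since ΔxΔp = 4.821e-34 J·s ≥ 5.273e-35 J·s = ℏ/2,
the measurement satisfies the uncertainty principle.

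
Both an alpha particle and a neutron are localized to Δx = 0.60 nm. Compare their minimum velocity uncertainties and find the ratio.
The neutron has the larger minimum velocity uncertainty, by a ratio of 4.0.

For both particles, Δp_min = ℏ/(2Δx) = 8.788e-26 kg·m/s (same for both).

The velocity uncertainty is Δv = Δp/m:
- alpha particle: Δv = 8.788e-26 / 6.645e-27 = 1.323e+01 m/s = 13.226 m/s
- neutron: Δv = 8.788e-26 / 1.675e-27 = 5.247e+01 m/s = 52.469 m/s

Ratio: 5.247e+01 / 1.323e+01 = 4.0

The lighter particle has larger velocity uncertainty because Δv ∝ 1/m.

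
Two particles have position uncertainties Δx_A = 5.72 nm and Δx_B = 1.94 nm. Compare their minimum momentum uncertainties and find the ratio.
Particle B has the larger minimum momentum uncertainty, by a factor of 2.95.

For each particle, the minimum momentum uncertainty is Δp_min = ℏ/(2Δx):

Particle A: Δp_A = ℏ/(2×5.720e-09 m) = 9.218e-27 kg·m/s
Particle B: Δp_B = ℏ/(2×1.940e-09 m) = 2.718e-26 kg·m/s

Ratio: Δp_B/Δp_A = 2.95

Since Δp_min ∝ 1/Δx, the particle with smaller position uncertainty (B) has larger momentum uncertainty.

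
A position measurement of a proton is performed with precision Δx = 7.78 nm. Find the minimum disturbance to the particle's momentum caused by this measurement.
6.777 × 10^-27 kg·m/s

The uncertainty principle implies that measuring position disturbs momentum:
ΔxΔp ≥ ℏ/2

When we measure position with precision Δx, we necessarily introduce a momentum uncertainty:
Δp ≥ ℏ/(2Δx)
Δp_min = (1.055e-34 J·s) / (2 × 7.780e-09 m)
Δp_min = 6.777e-27 kg·m/s

The more precisely we measure position, the greater the momentum disturbance.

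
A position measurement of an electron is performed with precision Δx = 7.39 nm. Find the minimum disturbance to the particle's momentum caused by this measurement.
7.135 × 10^-27 kg·m/s

The uncertainty principle implies that measuring position disturbs momentum:
ΔxΔp ≥ ℏ/2

When we measure position with precision Δx, we necessarily introduce a momentum uncertainty:
Δp ≥ ℏ/(2Δx)
Δp_min = (1.055e-34 J·s) / (2 × 7.390e-09 m)
Δp_min = 7.135e-27 kg·m/s

The more precisely we measure position, the greater the momentum disturbance.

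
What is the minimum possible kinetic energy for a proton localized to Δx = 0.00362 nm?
395.856 meV

Localizing a particle requires giving it sufficient momentum uncertainty:

1. From uncertainty principle: Δp ≥ ℏ/(2Δx)
   Δp_min = (1.055e-34 J·s) / (2 × 3.620e-12 m)
   Δp_min = 1.457e-23 kg·m/s

2. This momentum uncertainty corresponds to kinetic energy:
   KE ≈ (Δp)²/(2m) = (1.457e-23)²/(2 × 1.673e-27 kg)
   KE = 6.342e-20 J = 395.856 meV

Tighter localization requires more energy.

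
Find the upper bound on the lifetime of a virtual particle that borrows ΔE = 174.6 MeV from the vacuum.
1.885 ys

Using the energy-time uncertainty principle:
ΔEΔt ≥ ℏ/2

For a virtual particle borrowing energy ΔE, the maximum lifetime is:
Δt_max = ℏ/(2ΔE)

Converting energy:
ΔE = 174.6 MeV = 2.797e-11 J

Δt_max = (1.055e-34 J·s) / (2 × 2.797e-11 J)
Δt_max = 1.885e-24 s = 1.885 ys

Virtual particles with higher borrowed energy exist for shorter times.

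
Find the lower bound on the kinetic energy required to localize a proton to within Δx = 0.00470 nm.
234.833 meV

Localizing a particle requires giving it sufficient momentum uncertainty:

1. From uncertainty principle: Δp ≥ ℏ/(2Δx)
   Δp_min = (1.055e-34 J·s) / (2 × 4.700e-12 m)
   Δp_min = 1.122e-23 kg·m/s

2. This momentum uncertainty corresponds to kinetic energy:
   KE ≈ (Δp)²/(2m) = (1.122e-23)²/(2 × 1.673e-27 kg)
   KE = 3.762e-20 J = 234.833 meV

Tighter localization requires more energy.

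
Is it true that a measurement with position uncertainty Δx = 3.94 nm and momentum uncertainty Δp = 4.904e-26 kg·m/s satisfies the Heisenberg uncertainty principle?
Yes, it satisfies the uncertainty principle.

Calculate the product ΔxΔp:
ΔxΔp = (3.940e-09 m) × (4.904e-26 kg·m/s)
ΔxΔp = 1.932e-34 J·s

Compare to the minimum allowed value ℏ/2:
ℏ/2 = 5.273e-35 J·s

Since ΔxΔp = 1.932e-34 J·s ≥ 5.273e-35 J·s = ℏ/2,
the measurement satisfies the uncertainty principle.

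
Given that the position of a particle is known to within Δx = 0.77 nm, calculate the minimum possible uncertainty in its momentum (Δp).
6.848 × 10^-26 kg·m/s

Using the Heisenberg uncertainty principle:
ΔxΔp ≥ ℏ/2

The minimum uncertainty in momentum is:
Δp_min = ℏ/(2Δx)
Δp_min = (1.055e-34 J·s) / (2 × 7.700e-10 m)
Δp_min = 6.848e-26 kg·m/s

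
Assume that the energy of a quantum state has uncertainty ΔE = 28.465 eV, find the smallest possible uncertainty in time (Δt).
11.562 as

Using the energy-time uncertainty principle:
ΔEΔt ≥ ℏ/2

The minimum uncertainty in time is:
Δt_min = ℏ/(2ΔE)
Δt_min = (1.055e-34 J·s) / (2 × 4.561e-18 J)
Δt_min = 1.156e-17 s = 11.562 as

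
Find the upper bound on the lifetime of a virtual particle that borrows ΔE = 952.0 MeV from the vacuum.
3.457 × 10^-25 s

Using the energy-time uncertainty principle:
ΔEΔt ≥ ℏ/2

For a virtual particle borrowing energy ΔE, the maximum lifetime is:
Δt_max = ℏ/(2ΔE)

Converting energy:
ΔE = 952.0 MeV = 1.525e-10 J

Δt_max = (1.055e-34 J·s) / (2 × 1.525e-10 J)
Δt_max = 3.457e-25 s = 3.457 × 10^-25 s

Virtual particles with higher borrowed energy exist for shorter times.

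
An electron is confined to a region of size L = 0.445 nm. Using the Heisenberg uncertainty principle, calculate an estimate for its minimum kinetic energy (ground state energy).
48.100 meV

Using the uncertainty principle to estimate ground state energy:

1. The position uncertainty is approximately the confinement size:
   Δx ≈ L = 4.450e-10 m

2. From ΔxΔp ≥ ℏ/2, the minimum momentum uncertainty is:
   Δp ≈ ℏ/(2L) = 1.185e-25 kg·m/s

3. The kinetic energy is approximately:
   KE ≈ (Δp)²/(2m) = (1.185e-25)²/(2 × 9.109e-31 kg)
   KE ≈ 7.706e-21 J = 48.100 meV

This is an order-of-magnitude estimate of the ground state energy.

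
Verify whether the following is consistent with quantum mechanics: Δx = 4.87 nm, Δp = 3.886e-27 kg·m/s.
No, it violates the uncertainty principle (impossible measurement).

Calculate the product ΔxΔp:
ΔxΔp = (4.870e-09 m) × (3.886e-27 kg·m/s)
ΔxΔp = 1.892e-35 J·s

Compare to the minimum allowed value ℏ/2:
ℏ/2 = 5.273e-35 J·s

Since ΔxΔp = 1.892e-35 J·s < 5.273e-35 J·s = ℏ/2,
the measurement violates the uncertainty principle.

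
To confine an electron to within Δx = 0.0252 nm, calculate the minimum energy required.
14.999 eV

Localizing a particle requires giving it sufficient momentum uncertainty:

1. From uncertainty principle: Δp ≥ ℏ/(2Δx)
   Δp_min = (1.055e-34 J·s) / (2 × 2.520e-11 m)
   Δp_min = 2.092e-24 kg·m/s

2. This momentum uncertainty corresponds to kinetic energy:
   KE ≈ (Δp)²/(2m) = (2.092e-24)²/(2 × 9.109e-31 kg)
   KE = 2.403e-18 J = 14.999 eV

Tighter localization requires more energy.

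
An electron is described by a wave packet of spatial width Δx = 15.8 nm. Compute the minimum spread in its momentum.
3.337 × 10^-27 kg·m/s

For a wave packet, the spatial width Δx and momentum spread Δp are related by the uncertainty principle:
ΔxΔp ≥ ℏ/2

The minimum momentum spread is:
Δp_min = ℏ/(2Δx)
Δp_min = (1.055e-34 J·s) / (2 × 1.580e-08 m)
Δp_min = 3.337e-27 kg·m/s

A wave packet cannot have both a well-defined position and well-defined momentum.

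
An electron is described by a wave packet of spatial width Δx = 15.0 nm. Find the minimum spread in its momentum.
3.515 × 10^-27 kg·m/s

For a wave packet, the spatial width Δx and momentum spread Δp are related by the uncertainty principle:
ΔxΔp ≥ ℏ/2

The minimum momentum spread is:
Δp_min = ℏ/(2Δx)
Δp_min = (1.055e-34 J·s) / (2 × 1.500e-08 m)
Δp_min = 3.515e-27 kg·m/s

A wave packet cannot have both a well-defined position and well-defined momentum.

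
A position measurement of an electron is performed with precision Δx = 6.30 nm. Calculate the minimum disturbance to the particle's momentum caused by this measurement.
8.370 × 10^-27 kg·m/s

The uncertainty principle implies that measuring position disturbs momentum:
ΔxΔp ≥ ℏ/2

When we measure position with precision Δx, we necessarily introduce a momentum uncertainty:
Δp ≥ ℏ/(2Δx)
Δp_min = (1.055e-34 J·s) / (2 × 6.300e-09 m)
Δp_min = 8.370e-27 kg·m/s

The more precisely we measure position, the greater the momentum disturbance.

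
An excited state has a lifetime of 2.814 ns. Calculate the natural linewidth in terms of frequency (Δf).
28.279 MHz

Using the energy-time uncertainty principle and E = hf:
ΔEΔt ≥ ℏ/2
hΔf·Δt ≥ ℏ/2

The minimum frequency uncertainty is:
Δf = ℏ/(2hτ) = 1/(4πτ)
Δf = 1/(4π × 2.814e-09 s)
Δf = 2.828e+07 Hz = 28.279 MHz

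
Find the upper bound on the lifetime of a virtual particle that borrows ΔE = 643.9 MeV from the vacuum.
5.111 × 10^-25 s

Using the energy-time uncertainty principle:
ΔEΔt ≥ ℏ/2

For a virtual particle borrowing energy ΔE, the maximum lifetime is:
Δt_max = ℏ/(2ΔE)

Converting energy:
ΔE = 643.9 MeV = 1.032e-10 J

Δt_max = (1.055e-34 J·s) / (2 × 1.032e-10 J)
Δt_max = 5.111e-25 s = 5.111 × 10^-25 s

Virtual particles with higher borrowed energy exist for shorter times.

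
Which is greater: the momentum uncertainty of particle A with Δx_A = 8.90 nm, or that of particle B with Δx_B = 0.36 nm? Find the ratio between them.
Particle B has the larger minimum momentum uncertainty, by a factor of 24.72.

For each particle, the minimum momentum uncertainty is Δp_min = ℏ/(2Δx):

Particle A: Δp_A = ℏ/(2×8.900e-09 m) = 5.925e-27 kg·m/s
Particle B: Δp_B = ℏ/(2×3.600e-10 m) = 1.465e-25 kg·m/s

Ratio: Δp_B/Δp_A = 24.72

Since Δp_min ∝ 1/Δx, the particle with smaller position uncertainty (B) has larger momentum uncertainty.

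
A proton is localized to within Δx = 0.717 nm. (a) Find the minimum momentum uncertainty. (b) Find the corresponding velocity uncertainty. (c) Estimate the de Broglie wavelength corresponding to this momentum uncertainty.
(a) Δp_min = 7.354 × 10^-26 kg·m/s
(b) Δv_min = 43.967 m/s
(c) λ_dB = 9.010 nm

Step-by-step:

(a) From the uncertainty principle:
Δp_min = ℏ/(2Δx) = (1.055e-34 J·s)/(2 × 7.170e-10 m) = 7.354e-26 kg·m/s

(b) The velocity uncertainty:
Δv = Δp/m = (7.354e-26 kg·m/s)/(1.673e-27 kg) = 4.397e+01 m/s = 43.967 m/s

(c) The de Broglie wavelength for this momentum:
λ = h/p = (6.626e-34 J·s)/(7.354e-26 kg·m/s) = 9.010e-09 m = 9.010 nm

Note: The de Broglie wavelength is comparable to the localization size, as expected from wave-particle duality.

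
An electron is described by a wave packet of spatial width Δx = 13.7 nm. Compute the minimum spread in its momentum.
3.849 × 10^-27 kg·m/s

For a wave packet, the spatial width Δx and momentum spread Δp are related by the uncertainty principle:
ΔxΔp ≥ ℏ/2

The minimum momentum spread is:
Δp_min = ℏ/(2Δx)
Δp_min = (1.055e-34 J·s) / (2 × 1.370e-08 m)
Δp_min = 3.849e-27 kg·m/s

A wave packet cannot have both a well-defined position and well-defined momentum.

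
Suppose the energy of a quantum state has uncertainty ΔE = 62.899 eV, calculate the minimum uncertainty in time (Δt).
5.232 as

Using the energy-time uncertainty principle:
ΔEΔt ≥ ℏ/2

The minimum uncertainty in time is:
Δt_min = ℏ/(2ΔE)
Δt_min = (1.055e-34 J·s) / (2 × 1.008e-17 J)
Δt_min = 5.232e-18 s = 5.232 as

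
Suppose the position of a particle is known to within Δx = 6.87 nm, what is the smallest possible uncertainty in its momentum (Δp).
7.675 × 10^-27 kg·m/s

Using the Heisenberg uncertainty principle:
ΔxΔp ≥ ℏ/2

The minimum uncertainty in momentum is:
Δp_min = ℏ/(2Δx)
Δp_min = (1.055e-34 J·s) / (2 × 6.870e-09 m)
Δp_min = 7.675e-27 kg·m/s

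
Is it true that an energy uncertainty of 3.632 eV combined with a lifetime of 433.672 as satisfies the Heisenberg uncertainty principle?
Yes, it satisfies the uncertainty relation.

Calculate the product ΔEΔt:
ΔE = 3.632 eV = 5.819e-19 J
ΔEΔt = (5.819e-19 J) × (4.337e-16 s)
ΔEΔt = 2.524e-34 J·s

Compare to the minimum allowed value ℏ/2:
ℏ/2 = 5.273e-35 J·s

Since ΔEΔt = 2.524e-34 J·s ≥ 5.273e-35 J·s = ℏ/2,
this satisfies the uncertainty relation.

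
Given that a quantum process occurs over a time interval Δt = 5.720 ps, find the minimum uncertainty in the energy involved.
57.536 μeV

Using the energy-time uncertainty principle:
ΔEΔt ≥ ℏ/2

The minimum uncertainty in energy is:
ΔE_min = ℏ/(2Δt)
ΔE_min = (1.055e-34 J·s) / (2 × 5.720e-12 s)
ΔE_min = 9.218e-24 J = 57.536 μeV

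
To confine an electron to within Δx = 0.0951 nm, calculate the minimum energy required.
1.053 eV

Localizing a particle requires giving it sufficient momentum uncertainty:

1. From uncertainty principle: Δp ≥ ℏ/(2Δx)
   Δp_min = (1.055e-34 J·s) / (2 × 9.510e-11 m)
   Δp_min = 5.545e-25 kg·m/s

2. This momentum uncertainty corresponds to kinetic energy:
   KE ≈ (Δp)²/(2m) = (5.545e-25)²/(2 × 9.109e-31 kg)
   KE = 1.687e-19 J = 1.053 eV

Tighter localization requires more energy.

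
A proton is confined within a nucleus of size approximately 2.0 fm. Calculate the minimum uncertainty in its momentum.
2.636 × 10^-20 kg·m/s

Using the Heisenberg uncertainty principle:
ΔxΔp ≥ ℏ/2

With Δx ≈ L = 2.000e-15 m (the confinement size):
Δp_min = ℏ/(2Δx)
Δp_min = (1.055e-34 J·s) / (2 × 2.000e-15 m)
Δp_min = 2.636e-20 kg·m/s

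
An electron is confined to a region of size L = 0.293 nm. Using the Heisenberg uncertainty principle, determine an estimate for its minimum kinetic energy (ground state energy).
110.950 meV

Using the uncertainty principle to estimate ground state energy:

1. The position uncertainty is approximately the confinement size:
   Δx ≈ L = 2.930e-10 m

2. From ΔxΔp ≥ ℏ/2, the minimum momentum uncertainty is:
   Δp ≈ ℏ/(2L) = 1.800e-25 kg·m/s

3. The kinetic energy is approximately:
   KE ≈ (Δp)²/(2m) = (1.800e-25)²/(2 × 9.109e-31 kg)
   KE ≈ 1.778e-20 J = 110.950 meV

This is an order-of-magnitude estimate of the ground state energy.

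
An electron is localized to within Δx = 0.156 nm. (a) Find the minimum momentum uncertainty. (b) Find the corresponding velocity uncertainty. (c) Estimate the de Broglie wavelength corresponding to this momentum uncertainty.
(a) Δp_min = 3.380 × 10^-25 kg·m/s
(b) Δv_min = 371.050 km/s
(c) λ_dB = 1.960 nm

Step-by-step:

(a) From the uncertainty principle:
Δp_min = ℏ/(2Δx) = (1.055e-34 J·s)/(2 × 1.560e-10 m) = 3.380e-25 kg·m/s

(b) The velocity uncertainty:
Δv = Δp/m = (3.380e-25 kg·m/s)/(9.109e-31 kg) = 3.711e+05 m/s = 371.050 km/s

(c) The de Broglie wavelength for this momentum:
λ = h/p = (6.626e-34 J·s)/(3.380e-25 kg·m/s) = 1.960e-09 m = 1.960 nm

Note: The de Broglie wavelength is comparable to the localization size, as expected from wave-particle duality.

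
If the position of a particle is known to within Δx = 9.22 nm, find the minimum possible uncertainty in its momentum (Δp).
5.719 × 10^-27 kg·m/s

Using the Heisenberg uncertainty principle:
ΔxΔp ≥ ℏ/2

The minimum uncertainty in momentum is:
Δp_min = ℏ/(2Δx)
Δp_min = (1.055e-34 J·s) / (2 × 9.220e-09 m)
Δp_min = 5.719e-27 kg·m/s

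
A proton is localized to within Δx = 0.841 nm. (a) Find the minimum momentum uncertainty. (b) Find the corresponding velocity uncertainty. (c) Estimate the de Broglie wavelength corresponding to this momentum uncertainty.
(a) Δp_min = 6.270 × 10^-26 kg·m/s
(b) Δv_min = 37.485 m/s
(c) λ_dB = 10.568 nm

Step-by-step:

(a) From the uncertainty principle:
Δp_min = ℏ/(2Δx) = (1.055e-34 J·s)/(2 × 8.410e-10 m) = 6.270e-26 kg·m/s

(b) The velocity uncertainty:
Δv = Δp/m = (6.270e-26 kg·m/s)/(1.673e-27 kg) = 3.748e+01 m/s = 37.485 m/s

(c) The de Broglie wavelength for this momentum:
λ = h/p = (6.626e-34 J·s)/(6.270e-26 kg·m/s) = 1.057e-08 m = 10.568 nm

Note: The de Broglie wavelength is comparable to the localization size, as expected from wave-particle duality.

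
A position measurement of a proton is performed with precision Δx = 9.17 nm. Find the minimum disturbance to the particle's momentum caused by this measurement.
5.750 × 10^-27 kg·m/s

The uncertainty principle implies that measuring position disturbs momentum:
ΔxΔp ≥ ℏ/2

When we measure position with precision Δx, we necessarily introduce a momentum uncertainty:
Δp ≥ ℏ/(2Δx)
Δp_min = (1.055e-34 J·s) / (2 × 9.170e-09 m)
Δp_min = 5.750e-27 kg·m/s

The more precisely we measure position, the greater the momentum disturbance.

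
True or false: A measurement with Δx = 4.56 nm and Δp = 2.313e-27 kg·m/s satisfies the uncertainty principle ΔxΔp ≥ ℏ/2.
No, it violates the uncertainty principle (impossible measurement).

Calculate the product ΔxΔp:
ΔxΔp = (4.560e-09 m) × (2.313e-27 kg·m/s)
ΔxΔp = 1.055e-35 J·s

Compare to the minimum allowed value ℏ/2:
ℏ/2 = 5.273e-35 J·s

Since ΔxΔp = 1.055e-35 J·s < 5.273e-35 J·s = ℏ/2,
the measurement violates the uncertainty principle.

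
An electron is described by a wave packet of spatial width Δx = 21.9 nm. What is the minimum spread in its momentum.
2.408 × 10^-27 kg·m/s

For a wave packet, the spatial width Δx and momentum spread Δp are related by the uncertainty principle:
ΔxΔp ≥ ℏ/2

The minimum momentum spread is:
Δp_min = ℏ/(2Δx)
Δp_min = (1.055e-34 J·s) / (2 × 2.190e-08 m)
Δp_min = 2.408e-27 kg·m/s

A wave packet cannot have both a well-defined position and well-defined momentum.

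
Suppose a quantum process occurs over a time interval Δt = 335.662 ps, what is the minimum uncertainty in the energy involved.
980.468 neV

Using the energy-time uncertainty principle:
ΔEΔt ≥ ℏ/2

The minimum uncertainty in energy is:
ΔE_min = ℏ/(2Δt)
ΔE_min = (1.055e-34 J·s) / (2 × 3.357e-10 s)
ΔE_min = 1.571e-25 J = 980.468 neV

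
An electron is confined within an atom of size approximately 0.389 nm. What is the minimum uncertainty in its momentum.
1.355 × 10^-25 kg·m/s

Using the Heisenberg uncertainty principle:
ΔxΔp ≥ ℏ/2

With Δx ≈ L = 3.890e-10 m (the confinement size):
Δp_min = ℏ/(2Δx)
Δp_min = (1.055e-34 J·s) / (2 × 3.890e-10 m)
Δp_min = 1.355e-25 kg·m/s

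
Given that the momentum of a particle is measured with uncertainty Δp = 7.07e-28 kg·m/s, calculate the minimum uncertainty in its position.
74.581 nm

Using the Heisenberg uncertainty principle:
ΔxΔp ≥ ℏ/2

The minimum uncertainty in position is:
Δx_min = ℏ/(2Δp)
Δx_min = (1.055e-34 J·s) / (2 × 7.070e-28 kg·m/s)
Δx_min = 7.458e-08 m = 74.581 nm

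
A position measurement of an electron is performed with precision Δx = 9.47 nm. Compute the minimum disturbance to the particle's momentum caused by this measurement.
5.568 × 10^-27 kg·m/s

The uncertainty principle implies that measuring position disturbs momentum:
ΔxΔp ≥ ℏ/2

When we measure position with precision Δx, we necessarily introduce a momentum uncertainty:
Δp ≥ ℏ/(2Δx)
Δp_min = (1.055e-34 J·s) / (2 × 9.470e-09 m)
Δp_min = 5.568e-27 kg·m/s

The more precisely we measure position, the greater the momentum disturbance.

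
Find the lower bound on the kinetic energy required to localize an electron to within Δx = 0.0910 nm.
1.150 eV

Localizing a particle requires giving it sufficient momentum uncertainty:

1. From uncertainty principle: Δp ≥ ℏ/(2Δx)
   Δp_min = (1.055e-34 J·s) / (2 × 9.100e-11 m)
   Δp_min = 5.794e-25 kg·m/s

2. This momentum uncertainty corresponds to kinetic energy:
   KE ≈ (Δp)²/(2m) = (5.794e-25)²/(2 × 9.109e-31 kg)
   KE = 1.843e-19 J = 1.150 eV

Tighter localization requires more energy.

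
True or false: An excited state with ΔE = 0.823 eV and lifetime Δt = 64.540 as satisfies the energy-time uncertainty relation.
No, it violates the uncertainty relation.

Calculate the product ΔEΔt:
ΔE = 0.823 eV = 1.319e-19 J
ΔEΔt = (1.319e-19 J) × (6.454e-17 s)
ΔEΔt = 8.510e-36 J·s

Compare to the minimum allowed value ℏ/2:
ℏ/2 = 5.273e-35 J·s

Since ΔEΔt = 8.510e-36 J·s < 5.273e-35 J·s = ℏ/2,
this violates the uncertainty relation.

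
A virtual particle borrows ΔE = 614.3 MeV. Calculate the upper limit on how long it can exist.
5.357 × 10^-25 s

Using the energy-time uncertainty principle:
ΔEΔt ≥ ℏ/2

For a virtual particle borrowing energy ΔE, the maximum lifetime is:
Δt_max = ℏ/(2ΔE)

Converting energy:
ΔE = 614.3 MeV = 9.842e-11 J

Δt_max = (1.055e-34 J·s) / (2 × 9.842e-11 J)
Δt_max = 5.357e-25 s = 5.357 × 10^-25 s

Virtual particles with higher borrowed energy exist for shorter times.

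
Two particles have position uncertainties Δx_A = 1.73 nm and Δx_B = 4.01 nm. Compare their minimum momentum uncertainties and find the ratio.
Particle A has the larger minimum momentum uncertainty, by a factor of 2.32.

For each particle, the minimum momentum uncertainty is Δp_min = ℏ/(2Δx):

Particle A: Δp_A = ℏ/(2×1.730e-09 m) = 3.048e-26 kg·m/s
Particle B: Δp_B = ℏ/(2×4.010e-09 m) = 1.315e-26 kg·m/s

Ratio: Δp_A/Δp_B = 2.32

Since Δp_min ∝ 1/Δx, the particle with smaller position uncertainty (A) has larger momentum uncertainty.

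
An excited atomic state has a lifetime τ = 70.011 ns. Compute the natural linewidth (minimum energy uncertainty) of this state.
4.701 neV

Using the energy-time uncertainty principle:
ΔEΔt ≥ ℏ/2

The lifetime τ represents the time uncertainty Δt.
The natural linewidth (minimum energy uncertainty) is:

ΔE = ℏ/(2τ)
ΔE = (1.055e-34 J·s) / (2 × 7.001e-08 s)
ΔE = 7.531e-28 J = 4.701 neV

This natural linewidth limits the precision of spectroscopic measurements.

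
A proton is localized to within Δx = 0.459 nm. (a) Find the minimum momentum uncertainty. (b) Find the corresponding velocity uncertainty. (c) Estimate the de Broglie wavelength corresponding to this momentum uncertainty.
(a) Δp_min = 1.149 × 10^-25 kg·m/s
(b) Δv_min = 68.681 m/s
(c) λ_dB = 5.768 nm

Step-by-step:

(a) From the uncertainty principle:
Δp_min = ℏ/(2Δx) = (1.055e-34 J·s)/(2 × 4.590e-10 m) = 1.149e-25 kg·m/s

(b) The velocity uncertainty:
Δv = Δp/m = (1.149e-25 kg·m/s)/(1.673e-27 kg) = 6.868e+01 m/s = 68.681 m/s

(c) The de Broglie wavelength for this momentum:
λ = h/p = (6.626e-34 J·s)/(1.149e-25 kg·m/s) = 5.768e-09 m = 5.768 nm

Note: The de Broglie wavelength is comparable to the localization size, as expected from wave-particle duality.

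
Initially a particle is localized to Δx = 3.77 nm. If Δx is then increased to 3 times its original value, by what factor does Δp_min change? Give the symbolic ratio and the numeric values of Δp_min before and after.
Original Δp_min = 1.399 × 10^-26 kg·m/s; new Δp'_min = 4.662 × 10^-27 kg·m/s; ratio Δp'_min/Δp_min = 1/3.

From the uncertainty principle ΔxΔp ≥ ℏ/2, the minimum momentum uncertainty is Δp_min = ℏ/(2Δx).

Original (Δx = 3.77 nm = 3.770e-09 m):
Δp_min = (1.055e-34 J·s)/(2 × 3.770e-09 m) = 1.399e-26 kg·m/s

When Δx → 3Δx:
Δp'_min = ℏ/(2 × 3Δx) = (1/3) × ℏ/(2Δx) = (1/3) × Δp_min
Δp'_min = 1/3 × 1.399e-26 kg·m/s = 4.662e-27 kg·m/s

Since Δp_min ∝ 1/Δx, when Δx is increased to 3 times its original value, Δp_min decreases to 1/3 of its original value.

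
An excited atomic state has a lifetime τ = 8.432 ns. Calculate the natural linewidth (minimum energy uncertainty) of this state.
39.031 neV

Using the energy-time uncertainty principle:
ΔEΔt ≥ ℏ/2

The lifetime τ represents the time uncertainty Δt.
The natural linewidth (minimum energy uncertainty) is:

ΔE = ℏ/(2τ)
ΔE = (1.055e-34 J·s) / (2 × 8.432e-09 s)
ΔE = 6.253e-27 J = 39.031 neV

This natural linewidth limits the precision of spectroscopic measurements.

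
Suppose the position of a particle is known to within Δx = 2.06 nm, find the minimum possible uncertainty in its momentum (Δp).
2.560 × 10^-26 kg·m/s

Using the Heisenberg uncertainty principle:
ΔxΔp ≥ ℏ/2

The minimum uncertainty in momentum is:
Δp_min = ℏ/(2Δx)
Δp_min = (1.055e-34 J·s) / (2 × 2.060e-09 m)
Δp_min = 2.560e-26 kg·m/s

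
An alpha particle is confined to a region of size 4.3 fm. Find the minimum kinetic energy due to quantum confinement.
70.622 keV

Using the uncertainty principle:

1. Position uncertainty: Δx ≈ 4.300e-15 m
2. Minimum momentum uncertainty: Δp = ℏ/(2Δx) = 1.226e-20 kg·m/s
3. Minimum kinetic energy:
   KE = (Δp)²/(2m) = (1.226e-20)²/(2 × 6.645e-27 kg)
   KE = 1.131e-14 J = 70.622 keV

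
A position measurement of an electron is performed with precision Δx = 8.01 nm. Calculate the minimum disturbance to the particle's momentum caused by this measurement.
6.583 × 10^-27 kg·m/s

The uncertainty principle implies that measuring position disturbs momentum:
ΔxΔp ≥ ℏ/2

When we measure position with precision Δx, we necessarily introduce a momentum uncertainty:
Δp ≥ ℏ/(2Δx)
Δp_min = (1.055e-34 J·s) / (2 × 8.010e-09 m)
Δp_min = 6.583e-27 kg·m/s

The more precisely we measure position, the greater the momentum disturbance.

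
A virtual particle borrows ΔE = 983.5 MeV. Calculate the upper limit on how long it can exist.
3.346 × 10^-25 s

Using the energy-time uncertainty principle:
ΔEΔt ≥ ℏ/2

For a virtual particle borrowing energy ΔE, the maximum lifetime is:
Δt_max = ℏ/(2ΔE)

Converting energy:
ΔE = 983.5 MeV = 1.576e-10 J

Δt_max = (1.055e-34 J·s) / (2 × 1.576e-10 J)
Δt_max = 3.346e-25 s = 3.346 × 10^-25 s

Virtual particles with higher borrowed energy exist for shorter times.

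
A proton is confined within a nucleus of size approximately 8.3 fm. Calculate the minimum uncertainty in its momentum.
6.353 × 10^-21 kg·m/s

Using the Heisenberg uncertainty principle:
ΔxΔp ≥ ℏ/2

With Δx ≈ L = 8.300e-15 m (the confinement size):
Δp_min = ℏ/(2Δx)
Δp_min = (1.055e-34 J·s) / (2 × 8.300e-15 m)
Δp_min = 6.353e-21 kg·m/s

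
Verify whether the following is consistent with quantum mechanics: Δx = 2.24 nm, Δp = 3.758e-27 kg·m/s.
No, it violates the uncertainty principle (impossible measurement).

Calculate the product ΔxΔp:
ΔxΔp = (2.240e-09 m) × (3.758e-27 kg·m/s)
ΔxΔp = 8.418e-36 J·s

Compare to the minimum allowed value ℏ/2:
ℏ/2 = 5.273e-35 J·s

Since ΔxΔp = 8.418e-36 J·s < 5.273e-35 J·s = ℏ/2,
the measurement violates the uncertainty principle.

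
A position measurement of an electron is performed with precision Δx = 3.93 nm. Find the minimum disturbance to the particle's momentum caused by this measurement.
1.342 × 10^-26 kg·m/s

The uncertainty principle implies that measuring position disturbs momentum:
ΔxΔp ≥ ℏ/2

When we measure position with precision Δx, we necessarily introduce a momentum uncertainty:
Δp ≥ ℏ/(2Δx)
Δp_min = (1.055e-34 J·s) / (2 × 3.930e-09 m)
Δp_min = 1.342e-26 kg·m/s

The more precisely we measure position, the greater the momentum disturbance.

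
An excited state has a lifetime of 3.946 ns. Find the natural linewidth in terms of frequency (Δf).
20.167 MHz

Using the energy-time uncertainty principle and E = hf:
ΔEΔt ≥ ℏ/2
hΔf·Δt ≥ ℏ/2

The minimum frequency uncertainty is:
Δf = ℏ/(2hτ) = 1/(4πτ)
Δf = 1/(4π × 3.946e-09 s)
Δf = 2.017e+07 Hz = 20.167 MHz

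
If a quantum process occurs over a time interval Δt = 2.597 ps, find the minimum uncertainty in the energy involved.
126.725 μeV

Using the energy-time uncertainty principle:
ΔEΔt ≥ ℏ/2

The minimum uncertainty in energy is:
ΔE_min = ℏ/(2Δt)
ΔE_min = (1.055e-34 J·s) / (2 × 2.597e-12 s)
ΔE_min = 2.030e-23 J = 126.725 μeV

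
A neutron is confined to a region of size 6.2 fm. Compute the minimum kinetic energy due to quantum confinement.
134.764 keV

Using the uncertainty principle:

1. Position uncertainty: Δx ≈ 6.200e-15 m
2. Minimum momentum uncertainty: Δp = ℏ/(2Δx) = 8.505e-21 kg·m/s
3. Minimum kinetic energy:
   KE = (Δp)²/(2m) = (8.505e-21)²/(2 × 1.675e-27 kg)
   KE = 2.159e-14 J = 134.764 keV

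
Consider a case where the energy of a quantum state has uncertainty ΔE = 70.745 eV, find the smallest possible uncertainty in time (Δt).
4.652 as

Using the energy-time uncertainty principle:
ΔEΔt ≥ ℏ/2

The minimum uncertainty in time is:
Δt_min = ℏ/(2ΔE)
Δt_min = (1.055e-34 J·s) / (2 × 1.133e-17 J)
Δt_min = 4.652e-18 s = 4.652 as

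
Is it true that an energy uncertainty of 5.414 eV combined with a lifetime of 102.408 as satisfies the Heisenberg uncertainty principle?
Yes, it satisfies the uncertainty relation.

Calculate the product ΔEΔt:
ΔE = 5.414 eV = 8.674e-19 J
ΔEΔt = (8.674e-19 J) × (1.024e-16 s)
ΔEΔt = 8.883e-35 J·s

Compare to the minimum allowed value ℏ/2:
ℏ/2 = 5.273e-35 J·s

Since ΔEΔt = 8.883e-35 J·s ≥ 5.273e-35 J·s = ℏ/2,
this satisfies the uncertainty relation.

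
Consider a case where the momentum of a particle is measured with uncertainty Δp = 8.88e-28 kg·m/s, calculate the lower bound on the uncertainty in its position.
59.379 nm

Using the Heisenberg uncertainty principle:
ΔxΔp ≥ ℏ/2

The minimum uncertainty in position is:
Δx_min = ℏ/(2Δp)
Δx_min = (1.055e-34 J·s) / (2 × 8.880e-28 kg·m/s)
Δx_min = 5.938e-08 m = 59.379 nm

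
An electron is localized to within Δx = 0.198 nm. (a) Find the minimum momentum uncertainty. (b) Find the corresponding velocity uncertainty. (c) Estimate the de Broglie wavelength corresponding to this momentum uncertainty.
(a) Δp_min = 2.663 × 10^-25 kg·m/s
(b) Δv_min = 292.343 km/s
(c) λ_dB = 2.488 nm

Step-by-step:

(a) From the uncertainty principle:
Δp_min = ℏ/(2Δx) = (1.055e-34 J·s)/(2 × 1.980e-10 m) = 2.663e-25 kg·m/s

(b) The velocity uncertainty:
Δv = Δp/m = (2.663e-25 kg·m/s)/(9.109e-31 kg) = 2.923e+05 m/s = 292.343 km/s

(c) The de Broglie wavelength for this momentum:
λ = h/p = (6.626e-34 J·s)/(2.663e-25 kg·m/s) = 2.488e-09 m = 2.488 nm

Note: The de Broglie wavelength is comparable to the localization size, as expected from wave-particle duality.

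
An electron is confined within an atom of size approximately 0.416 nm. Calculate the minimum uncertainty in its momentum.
1.268 × 10^-25 kg·m/s

Using the Heisenberg uncertainty principle:
ΔxΔp ≥ ℏ/2

With Δx ≈ L = 4.160e-10 m (the confinement size):
Δp_min = ℏ/(2Δx)
Δp_min = (1.055e-34 J·s) / (2 × 4.160e-10 m)
Δp_min = 1.268e-25 kg·m/s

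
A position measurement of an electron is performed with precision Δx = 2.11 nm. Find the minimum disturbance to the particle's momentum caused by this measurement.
2.499 × 10^-26 kg·m/s

The uncertainty principle implies that measuring position disturbs momentum:
ΔxΔp ≥ ℏ/2

When we measure position with precision Δx, we necessarily introduce a momentum uncertainty:
Δp ≥ ℏ/(2Δx)
Δp_min = (1.055e-34 J·s) / (2 × 2.110e-09 m)
Δp_min = 2.499e-26 kg·m/s

The more precisely we measure position, the greater the momentum disturbance.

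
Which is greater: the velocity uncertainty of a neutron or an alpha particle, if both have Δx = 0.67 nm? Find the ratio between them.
The neutron has the larger minimum velocity uncertainty, by a ratio of 4.0.

For both particles, Δp_min = ℏ/(2Δx) = 7.870e-26 kg·m/s (same for both).

The velocity uncertainty is Δv = Δp/m:
- neutron: Δv = 7.870e-26 / 1.675e-27 = 4.699e+01 m/s = 46.987 m/s
- alpha particle: Δv = 7.870e-26 / 6.645e-27 = 1.184e+01 m/s = 11.844 m/s

Ratio: 4.699e+01 / 1.184e+01 = 4.0

The lighter particle has larger velocity uncertainty because Δv ∝ 1/m.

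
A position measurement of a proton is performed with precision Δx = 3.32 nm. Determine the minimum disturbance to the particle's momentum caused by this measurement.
1.588 × 10^-26 kg·m/s

The uncertainty principle implies that measuring position disturbs momentum:
ΔxΔp ≥ ℏ/2

When we measure position with precision Δx, we necessarily introduce a momentum uncertainty:
Δp ≥ ℏ/(2Δx)
Δp_min = (1.055e-34 J·s) / (2 × 3.320e-09 m)
Δp_min = 1.588e-26 kg·m/s

The more precisely we measure position, the greater the momentum disturbance.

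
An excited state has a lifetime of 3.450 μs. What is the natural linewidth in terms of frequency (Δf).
23.066 kHz

Using the energy-time uncertainty principle and E = hf:
ΔEΔt ≥ ℏ/2
hΔf·Δt ≥ ℏ/2

The minimum frequency uncertainty is:
Δf = ℏ/(2hτ) = 1/(4πτ)
Δf = 1/(4π × 3.450e-06 s)
Δf = 2.307e+04 Hz = 23.066 kHz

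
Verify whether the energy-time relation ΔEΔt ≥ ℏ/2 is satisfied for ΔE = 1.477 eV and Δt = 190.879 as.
No, it violates the uncertainty relation.

Calculate the product ΔEΔt:
ΔE = 1.477 eV = 2.366e-19 J
ΔEΔt = (2.366e-19 J) × (1.909e-16 s)
ΔEΔt = 4.517e-35 J·s

Compare to the minimum allowed value ℏ/2:
ℏ/2 = 5.273e-35 J·s

Since ΔEΔt = 4.517e-35 J·s < 5.273e-35 J·s = ℏ/2,
this violates the uncertainty relation.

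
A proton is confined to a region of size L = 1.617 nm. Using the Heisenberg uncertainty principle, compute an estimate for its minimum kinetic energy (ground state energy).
1.984 μeV

Using the uncertainty principle to estimate ground state energy:

1. The position uncertainty is approximately the confinement size:
   Δx ≈ L = 1.617e-09 m

2. From ΔxΔp ≥ ℏ/2, the minimum momentum uncertainty is:
   Δp ≈ ℏ/(2L) = 3.261e-26 kg·m/s

3. The kinetic energy is approximately:
   KE ≈ (Δp)²/(2m) = (3.261e-26)²/(2 × 1.673e-27 kg)
   KE ≈ 3.179e-25 J = 1.984 μeV

This is an order-of-magnitude estimate of the ground state energy.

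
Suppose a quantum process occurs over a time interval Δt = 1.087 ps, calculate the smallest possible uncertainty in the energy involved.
302.765 μeV

Using the energy-time uncertainty principle:
ΔEΔt ≥ ℏ/2

The minimum uncertainty in energy is:
ΔE_min = ℏ/(2Δt)
ΔE_min = (1.055e-34 J·s) / (2 × 1.087e-12 s)
ΔE_min = 4.851e-23 J = 302.765 μeV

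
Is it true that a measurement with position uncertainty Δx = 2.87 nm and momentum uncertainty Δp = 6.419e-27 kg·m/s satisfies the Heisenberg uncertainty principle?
No, it violates the uncertainty principle (impossible measurement).

Calculate the product ΔxΔp:
ΔxΔp = (2.870e-09 m) × (6.419e-27 kg·m/s)
ΔxΔp = 1.842e-35 J·s

Compare to the minimum allowed value ℏ/2:
ℏ/2 = 5.273e-35 J·s

Since ΔxΔp = 1.842e-35 J·s < 5.273e-35 J·s = ℏ/2,
the measurement violates the uncertainty principle.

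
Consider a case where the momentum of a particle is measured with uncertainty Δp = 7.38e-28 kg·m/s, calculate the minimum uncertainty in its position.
71.448 nm

Using the Heisenberg uncertainty principle:
ΔxΔp ≥ ℏ/2

The minimum uncertainty in position is:
Δx_min = ℏ/(2Δp)
Δx_min = (1.055e-34 J·s) / (2 × 7.380e-28 kg·m/s)
Δx_min = 7.145e-08 m = 71.448 nm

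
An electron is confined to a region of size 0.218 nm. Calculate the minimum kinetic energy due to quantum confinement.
200.424 meV

Using the uncertainty principle:

1. Position uncertainty: Δx ≈ 2.180e-10 m
2. Minimum momentum uncertainty: Δp = ℏ/(2Δx) = 2.419e-25 kg·m/s
3. Minimum kinetic energy:
   KE = (Δp)²/(2m) = (2.419e-25)²/(2 × 9.109e-31 kg)
   KE = 3.211e-20 J = 200.424 meV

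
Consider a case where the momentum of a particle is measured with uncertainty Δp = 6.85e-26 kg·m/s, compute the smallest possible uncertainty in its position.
769.760 pm

Using the Heisenberg uncertainty principle:
ΔxΔp ≥ ℏ/2

The minimum uncertainty in position is:
Δx_min = ℏ/(2Δp)
Δx_min = (1.055e-34 J·s) / (2 × 6.850e-26 kg·m/s)
Δx_min = 7.698e-10 m = 769.760 pm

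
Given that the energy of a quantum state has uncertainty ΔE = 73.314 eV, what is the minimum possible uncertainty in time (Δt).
4.489 as

Using the energy-time uncertainty principle:
ΔEΔt ≥ ℏ/2

The minimum uncertainty in time is:
Δt_min = ℏ/(2ΔE)
Δt_min = (1.055e-34 J·s) / (2 × 1.175e-17 J)
Δt_min = 4.489e-18 s = 4.489 as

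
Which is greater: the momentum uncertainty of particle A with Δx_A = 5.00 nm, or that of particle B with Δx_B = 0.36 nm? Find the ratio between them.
Particle B has the larger minimum momentum uncertainty, by a factor of 13.89.

For each particle, the minimum momentum uncertainty is Δp_min = ℏ/(2Δx):

Particle A: Δp_A = ℏ/(2×5.000e-09 m) = 1.055e-26 kg·m/s
Particle B: Δp_B = ℏ/(2×3.600e-10 m) = 1.465e-25 kg·m/s

Ratio: Δp_B/Δp_A = 13.89

Since Δp_min ∝ 1/Δx, the particle with smaller position uncertainty (B) has larger momentum uncertainty.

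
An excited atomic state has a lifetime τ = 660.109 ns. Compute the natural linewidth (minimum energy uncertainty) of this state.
498.563 peV

Using the energy-time uncertainty principle:
ΔEΔt ≥ ℏ/2

The lifetime τ represents the time uncertainty Δt.
The natural linewidth (minimum energy uncertainty) is:

ΔE = ℏ/(2τ)
ΔE = (1.055e-34 J·s) / (2 × 6.601e-07 s)
ΔE = 7.988e-29 J = 498.563 peV

This natural linewidth limits the precision of spectroscopic measurements.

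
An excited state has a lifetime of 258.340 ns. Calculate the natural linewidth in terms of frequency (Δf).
308.034 kHz

Using the energy-time uncertainty principle and E = hf:
ΔEΔt ≥ ℏ/2
hΔf·Δt ≥ ℏ/2

The minimum frequency uncertainty is:
Δf = ℏ/(2hτ) = 1/(4πτ)
Δf = 1/(4π × 2.583e-07 s)
Δf = 3.080e+05 Hz = 308.034 kHz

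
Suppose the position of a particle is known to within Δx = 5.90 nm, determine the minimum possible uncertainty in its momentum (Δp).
8.937 × 10^-27 kg·m/s

Using the Heisenberg uncertainty principle:
ΔxΔp ≥ ℏ/2

The minimum uncertainty in momentum is:
Δp_min = ℏ/(2Δx)
Δp_min = (1.055e-34 J·s) / (2 × 5.900e-09 m)
Δp_min = 8.937e-27 kg·m/s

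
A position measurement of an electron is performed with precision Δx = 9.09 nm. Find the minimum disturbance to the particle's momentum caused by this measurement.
5.801 × 10^-27 kg·m/s

The uncertainty principle implies that measuring position disturbs momentum:
ΔxΔp ≥ ℏ/2

When we measure position with precision Δx, we necessarily introduce a momentum uncertainty:
Δp ≥ ℏ/(2Δx)
Δp_min = (1.055e-34 J·s) / (2 × 9.090e-09 m)
Δp_min = 5.801e-27 kg·m/s

The more precisely we measure position, the greater the momentum disturbance.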